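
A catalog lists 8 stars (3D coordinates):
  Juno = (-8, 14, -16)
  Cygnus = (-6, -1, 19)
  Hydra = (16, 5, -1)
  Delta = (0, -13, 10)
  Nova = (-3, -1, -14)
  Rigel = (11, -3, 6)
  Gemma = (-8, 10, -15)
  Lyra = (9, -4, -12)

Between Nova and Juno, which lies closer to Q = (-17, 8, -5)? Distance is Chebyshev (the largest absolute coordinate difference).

Juno

d(Q, Nova) = max(14, 9, 9) = 14
d(Q, Juno) = max(9, 6, 11) = 11
14 > 11, so Juno is closer.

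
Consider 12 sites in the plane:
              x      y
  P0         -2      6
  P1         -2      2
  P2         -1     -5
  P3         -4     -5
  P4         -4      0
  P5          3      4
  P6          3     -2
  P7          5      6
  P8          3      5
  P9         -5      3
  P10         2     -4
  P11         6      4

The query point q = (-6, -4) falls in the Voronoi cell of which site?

Since √ is increasing, it suffices to compare squared distances:
|qP0|² = 16 + 100 = 116
|qP1|² = 16 + 36 = 52
|qP2|² = 25 + 1 = 26
|qP3|² = 4 + 1 = 5
|qP4|² = 4 + 16 = 20
|qP5|² = 81 + 64 = 145
|qP6|² = 81 + 4 = 85
|qP7|² = 121 + 100 = 221
|qP8|² = 81 + 81 = 162
|qP9|² = 1 + 49 = 50
d²(q, P10) = 64 + 0 = 64
d²(q, P11) = 144 + 64 = 208
The smallest is to P3, so q lies in the Voronoi region of P3.

P3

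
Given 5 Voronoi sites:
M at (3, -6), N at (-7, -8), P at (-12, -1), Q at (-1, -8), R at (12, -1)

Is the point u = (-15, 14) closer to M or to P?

P

Compare squared distances:
|uM|² = (-15−3)² + (14−(-6))² = 324 + 400 = 724
|uP|² = (-15−(-12))² + (14−(-1))² = 9 + 225 = 234
724 > 234, so P is closer.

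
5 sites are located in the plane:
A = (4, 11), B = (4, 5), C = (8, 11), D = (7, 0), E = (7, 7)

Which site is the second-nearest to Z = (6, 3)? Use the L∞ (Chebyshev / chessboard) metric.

d(Z,A) = max(2, 8) = 8
d(Z,B) = max(2, 2) = 2
d(Z,C) = max(2, 8) = 8
d(Z,D) = max(1, 3) = 3
d(Z,E) = max(1, 4) = 4
Sorted ascending: B, D, E, … — the second-nearest is D.

D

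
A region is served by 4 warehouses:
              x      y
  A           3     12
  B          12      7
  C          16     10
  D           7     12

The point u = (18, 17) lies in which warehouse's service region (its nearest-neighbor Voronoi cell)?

C

Compare squared distances (the ordering matches that of the actual distances):
|uA|² = (18−3)² + (17−12)² = 225 + 25 = 250
|uB|² = (18−12)² + (17−7)² = 36 + 100 = 136
|uC|² = (18−16)² + (17−10)² = 4 + 49 = 53
|uD|² = (18−7)² + (17−12)² = 121 + 25 = 146
C is nearest.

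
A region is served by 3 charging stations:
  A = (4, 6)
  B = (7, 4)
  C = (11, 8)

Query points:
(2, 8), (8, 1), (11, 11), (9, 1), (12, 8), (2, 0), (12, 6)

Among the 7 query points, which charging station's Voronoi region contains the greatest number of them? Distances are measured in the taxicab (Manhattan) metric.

C

(2, 8) — d to each: A:4, B:9, C:9 → nearest is A
(8, 1) — d to each: A:9, B:4, C:10 → nearest is B
(11, 11) — d to each: A:12, B:11, C:3 → nearest is C
(9, 1) — d to each: A:10, B:5, C:9 → nearest is B
(12, 8) — d to each: A:10, B:9, C:1 → nearest is C
(2, 0) — d to each: A:8, B:9, C:17 → nearest is A
(12, 6) — d to each: A:8, B:7, C:3 → nearest is C
Tally — A:2, B:2, C:3. C captures the most (3).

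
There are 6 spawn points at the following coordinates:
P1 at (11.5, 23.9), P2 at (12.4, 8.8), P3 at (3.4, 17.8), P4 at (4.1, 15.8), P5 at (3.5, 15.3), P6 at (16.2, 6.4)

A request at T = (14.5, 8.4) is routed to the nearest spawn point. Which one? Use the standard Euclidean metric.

P2

Compare squared distances (the ordering matches that of the actual distances):
|TP1|² = (14.5−11.5)² + (8.4−23.9)² = 9 + 240.25 = 249.25
|TP2|² = (14.5−12.4)² + (8.4−8.8)² = 4.41 + 0.16 = 4.57
|TP3|² = (14.5−3.4)² + (8.4−17.8)² = 123.21 + 88.36 = 211.57
|TP4|² = (14.5−4.1)² + (8.4−15.8)² = 108.16 + 54.76 = 162.92
|TP5|² = (14.5−3.5)² + (8.4−15.3)² = 121 + 47.61 = 168.61
|TP6|² = (14.5−16.2)² + (8.4−6.4)² = 2.89 + 4 = 6.89
P2 is nearest.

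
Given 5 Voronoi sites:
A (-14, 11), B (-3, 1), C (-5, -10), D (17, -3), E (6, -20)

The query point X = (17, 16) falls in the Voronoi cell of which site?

D

Since √ is increasing, it suffices to compare squared distances:
|XA|² = (17−(-14))² + (16−11)² = 961 + 25 = 986
|XB|² = (17−(-3))² + (16−1)² = 400 + 225 = 625
|XC|² = (17−(-5))² + (16−(-10))² = 484 + 676 = 1160
|XD|² = (17−17)² + (16−(-3))² = 0 + 361 = 361
|XE|² = (17−6)² + (16−(-20))² = 121 + 1296 = 1417
D is nearest.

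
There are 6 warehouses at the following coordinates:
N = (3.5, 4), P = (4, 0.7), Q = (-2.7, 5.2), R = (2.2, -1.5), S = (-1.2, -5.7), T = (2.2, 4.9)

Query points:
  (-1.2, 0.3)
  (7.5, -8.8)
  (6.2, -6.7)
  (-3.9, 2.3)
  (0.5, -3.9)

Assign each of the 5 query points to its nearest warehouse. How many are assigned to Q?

1

(-1.2, 0.3) — d² to each: N:35.78, P:27.2, Q:26.26, R:14.8, S:36, T:32.72 → nearest is R
(7.5, -8.8) — d² to each: N:179.84, P:102.5, Q:300.04, R:81.38, S:85.3, T:215.78 → nearest is R
(6.2, -6.7) — d² to each: N:121.78, P:59.6, Q:220.82, R:43.04, S:55.76, T:150.56 → nearest is R
(-3.9, 2.3) — d² to each: N:57.65, P:64.97, Q:9.85, R:51.65, S:71.29, T:43.97 → nearest is Q
(0.5, -3.9) — d² to each: N:71.41, P:33.41, Q:93.05, R:8.65, S:6.13, T:80.33 → nearest is S
1 of the 5 points has Q as nearest.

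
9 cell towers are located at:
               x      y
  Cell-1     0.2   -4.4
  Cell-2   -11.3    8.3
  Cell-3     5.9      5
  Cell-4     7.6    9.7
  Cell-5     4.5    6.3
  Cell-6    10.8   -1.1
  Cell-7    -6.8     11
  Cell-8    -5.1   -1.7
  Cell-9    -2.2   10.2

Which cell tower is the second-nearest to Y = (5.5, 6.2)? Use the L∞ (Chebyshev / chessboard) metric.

Cell-3

d(Y, Cell-1) = max(5.3, 10.6) = 10.6
d(Y, Cell-2) = max(16.8, 2.1) = 16.8
d(Y, Cell-3) = max(0.4, 1.2) = 1.2
d(Y, Cell-4) = max(2.1, 3.5) = 3.5
d(Y, Cell-5) = max(1, 0.1) = 1
d(Y, Cell-6) = max(5.3, 7.3) = 7.3
d(Y, Cell-7) = max(12.3, 4.8) = 12.3
d(Y, Cell-8) = max(10.6, 7.9) = 10.6
d(Y, Cell-9) = max(7.7, 4) = 7.7
Sorted ascending: Cell-5, Cell-3, Cell-4, … — the second-nearest is Cell-3.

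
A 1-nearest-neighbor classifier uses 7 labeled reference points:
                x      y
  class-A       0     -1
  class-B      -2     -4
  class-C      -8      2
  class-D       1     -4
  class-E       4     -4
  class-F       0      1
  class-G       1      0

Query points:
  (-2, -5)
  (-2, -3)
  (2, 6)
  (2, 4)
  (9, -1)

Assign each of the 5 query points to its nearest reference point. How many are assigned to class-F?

2

(-2, -5) — d² to each: class-A:20, class-B:1, class-C:85, class-D:10, class-E:37, class-F:40, class-G:34 → nearest is class-B
(-2, -3) — d² to each: class-A:8, class-B:1, class-C:61, class-D:10, class-E:37, class-F:20, class-G:18 → nearest is class-B
(2, 6) — d² to each: class-A:53, class-B:116, class-C:116, class-D:101, class-E:104, class-F:29, class-G:37 → nearest is class-F
(2, 4) — d² to each: class-A:29, class-B:80, class-C:104, class-D:65, class-E:68, class-F:13, class-G:17 → nearest is class-F
(9, -1) — d² to each: class-A:81, class-B:130, class-C:298, class-D:73, class-E:34, class-F:85, class-G:65 → nearest is class-E
2 of the 5 points have class-F as nearest.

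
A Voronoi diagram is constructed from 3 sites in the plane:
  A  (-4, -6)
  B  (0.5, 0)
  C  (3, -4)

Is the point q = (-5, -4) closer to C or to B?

Compare squared distances:
|qC|² = (-5−3)² + (-4−(-4))² = 64 + 0 = 64
|qB|² = (-5−0.5)² + (-4−0)² = 30.25 + 16 = 46.25
64 > 46.25, so B is closer.

B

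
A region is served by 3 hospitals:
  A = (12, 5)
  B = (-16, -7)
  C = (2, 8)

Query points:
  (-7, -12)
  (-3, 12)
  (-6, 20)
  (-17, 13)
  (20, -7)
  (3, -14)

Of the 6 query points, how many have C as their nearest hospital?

3

(-7, -12) — d² to each: A:650, B:106, C:481 → nearest is B
(-3, 12) — d² to each: A:274, B:530, C:41 → nearest is C
(-6, 20) — d² to each: A:549, B:829, C:208 → nearest is C
(-17, 13) — d² to each: A:905, B:401, C:386 → nearest is C
(20, -7) — d² to each: A:208, B:1296, C:549 → nearest is A
(3, -14) — d² to each: A:442, B:410, C:485 → nearest is B
3 of the 6 points have C as nearest.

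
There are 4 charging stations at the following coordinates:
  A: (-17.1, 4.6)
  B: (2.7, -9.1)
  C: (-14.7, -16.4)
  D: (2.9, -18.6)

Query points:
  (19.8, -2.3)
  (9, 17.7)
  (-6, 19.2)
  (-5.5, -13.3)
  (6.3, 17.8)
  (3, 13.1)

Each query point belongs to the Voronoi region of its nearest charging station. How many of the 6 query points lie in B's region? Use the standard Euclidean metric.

3

(19.8, -2.3) — d² to each: A:1409.22, B:338.65, C:1389.06, D:551.3 → nearest is B
(9, 17.7) — d² to each: A:852.82, B:757.93, C:1724.5, D:1354.9 → nearest is B
(-6, 19.2) — d² to each: A:336.37, B:876.58, C:1343.05, D:1508.05 → nearest is A
(-5.5, -13.3) — d² to each: A:454.97, B:84.88, C:94.25, D:98.65 → nearest is B
(6.3, 17.8) — d² to each: A:721.8, B:736.57, C:1610.64, D:1336.52 → nearest is A
(3, 13.1) — d² to each: A:476.26, B:492.93, C:1183.54, D:1004.9 → nearest is A
3 of the 6 points have B as nearest.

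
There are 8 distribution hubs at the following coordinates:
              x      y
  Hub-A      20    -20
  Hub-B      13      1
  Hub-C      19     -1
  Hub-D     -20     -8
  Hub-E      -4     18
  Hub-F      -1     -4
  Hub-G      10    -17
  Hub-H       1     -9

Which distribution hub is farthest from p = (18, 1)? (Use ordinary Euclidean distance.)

Compare squared distances (the ordering matches that of the actual distances):
d²(p, Hub-A) = (18−20)² + (1−(-20))² = 4 + 441 = 445
d²(p, Hub-B) = (18−13)² + (1−1)² = 25 + 0 = 25
d²(p, Hub-C) = (18−19)² + (1−(-1))² = 1 + 4 = 5
d²(p, Hub-D) = (18−(-20))² + (1−(-8))² = 1444 + 81 = 1525
d²(p, Hub-E) = (18−(-4))² + (1−18)² = 484 + 289 = 773
d²(p, Hub-F) = (18−(-1))² + (1−(-4))² = 361 + 25 = 386
d²(p, Hub-G) = (18−10)² + (1−(-17))² = 64 + 324 = 388
d²(p, Hub-H) = (18−1)² + (1−(-9))² = 289 + 100 = 389
The largest is to Hub-D.

Hub-D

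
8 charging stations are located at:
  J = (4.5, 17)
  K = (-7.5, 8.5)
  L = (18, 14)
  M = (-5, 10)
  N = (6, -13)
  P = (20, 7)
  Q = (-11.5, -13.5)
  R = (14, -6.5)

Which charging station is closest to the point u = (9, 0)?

R

Compare squared distances (the ordering matches that of the actual distances):
|uJ|² = (9−4.5)² + (0−17)² = 20.25 + 289 = 309.25
|uK|² = (9−(-7.5))² + (0−8.5)² = 272.25 + 72.25 = 344.5
|uL|² = (9−18)² + (0−14)² = 81 + 196 = 277
|uM|² = (9−(-5))² + (0−10)² = 196 + 100 = 296
|uN|² = (9−6)² + (0−(-13))² = 9 + 169 = 178
|uP|² = (9−20)² + (0−7)² = 121 + 49 = 170
|uQ|² = (9−(-11.5))² + (0−(-13.5))² = 420.25 + 182.25 = 602.5
|uR|² = (9−14)² + (0−(-6.5))² = 25 + 42.25 = 67.25
Minimum is at R.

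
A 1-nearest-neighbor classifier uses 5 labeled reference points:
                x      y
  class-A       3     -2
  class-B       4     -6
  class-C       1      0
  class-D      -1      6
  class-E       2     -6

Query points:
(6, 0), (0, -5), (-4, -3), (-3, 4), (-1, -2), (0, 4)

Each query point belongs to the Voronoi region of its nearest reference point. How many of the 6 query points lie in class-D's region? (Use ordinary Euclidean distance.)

(6, 0) — d² to each: class-A:13, class-B:40, class-C:25, class-D:85, class-E:52 → nearest is class-A
(0, -5) — d² to each: class-A:18, class-B:17, class-C:26, class-D:122, class-E:5 → nearest is class-E
(-4, -3) — d² to each: class-A:50, class-B:73, class-C:34, class-D:90, class-E:45 → nearest is class-C
(-3, 4) — d² to each: class-A:72, class-B:149, class-C:32, class-D:8, class-E:125 → nearest is class-D
(-1, -2) — d² to each: class-A:16, class-B:41, class-C:8, class-D:64, class-E:25 → nearest is class-C
(0, 4) — d² to each: class-A:45, class-B:116, class-C:17, class-D:5, class-E:104 → nearest is class-D
2 of the 6 points have class-D as nearest.

2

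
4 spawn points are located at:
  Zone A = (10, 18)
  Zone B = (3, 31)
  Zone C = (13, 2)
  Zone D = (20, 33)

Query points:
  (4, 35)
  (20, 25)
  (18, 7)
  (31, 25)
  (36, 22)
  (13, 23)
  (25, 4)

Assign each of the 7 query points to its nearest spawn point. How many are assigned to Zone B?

1

(4, 35) — d² to each: Zone A:325, Zone B:17, Zone C:1170, Zone D:260 → nearest is Zone B
(20, 25) — d² to each: Zone A:149, Zone B:325, Zone C:578, Zone D:64 → nearest is Zone D
(18, 7) — d² to each: Zone A:185, Zone B:801, Zone C:50, Zone D:680 → nearest is Zone C
(31, 25) — d² to each: Zone A:490, Zone B:820, Zone C:853, Zone D:185 → nearest is Zone D
(36, 22) — d² to each: Zone A:692, Zone B:1170, Zone C:929, Zone D:377 → nearest is Zone D
(13, 23) — d² to each: Zone A:34, Zone B:164, Zone C:441, Zone D:149 → nearest is Zone A
(25, 4) — d² to each: Zone A:421, Zone B:1213, Zone C:148, Zone D:866 → nearest is Zone C
1 of the 7 points has Zone B as nearest.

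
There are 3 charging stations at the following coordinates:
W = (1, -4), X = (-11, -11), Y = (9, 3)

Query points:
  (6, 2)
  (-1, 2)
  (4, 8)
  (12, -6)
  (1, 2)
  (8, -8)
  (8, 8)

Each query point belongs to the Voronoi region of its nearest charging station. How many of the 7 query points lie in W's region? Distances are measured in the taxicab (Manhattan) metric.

3

(6, 2) — d to each: W:11, X:30, Y:4 → nearest is Y
(-1, 2) — d to each: W:8, X:23, Y:11 → nearest is W
(4, 8) — d to each: W:15, X:34, Y:10 → nearest is Y
(12, -6) — d to each: W:13, X:28, Y:12 → nearest is Y
(1, 2) — d to each: W:6, X:25, Y:9 → nearest is W
(8, -8) — d to each: W:11, X:22, Y:12 → nearest is W
(8, 8) — d to each: W:19, X:38, Y:6 → nearest is Y
3 of the 7 points have W as nearest.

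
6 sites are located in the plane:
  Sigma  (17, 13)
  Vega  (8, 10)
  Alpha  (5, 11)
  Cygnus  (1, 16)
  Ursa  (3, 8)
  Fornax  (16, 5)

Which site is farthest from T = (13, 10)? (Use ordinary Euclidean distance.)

Cygnus

Since √ is increasing, it suffices to compare squared distances:
d²(T, Sigma) = (13−17)² + (10−13)² = 16 + 9 = 25
d²(T, Vega) = (13−8)² + (10−10)² = 25 + 0 = 25
d²(T, Alpha) = (13−5)² + (10−11)² = 64 + 1 = 65
d²(T, Cygnus) = (13−1)² + (10−16)² = 144 + 36 = 180
d²(T, Ursa) = (13−3)² + (10−8)² = 100 + 4 = 104
d²(T, Fornax) = (13−16)² + (10−5)² = 9 + 25 = 34
The largest is to Cygnus.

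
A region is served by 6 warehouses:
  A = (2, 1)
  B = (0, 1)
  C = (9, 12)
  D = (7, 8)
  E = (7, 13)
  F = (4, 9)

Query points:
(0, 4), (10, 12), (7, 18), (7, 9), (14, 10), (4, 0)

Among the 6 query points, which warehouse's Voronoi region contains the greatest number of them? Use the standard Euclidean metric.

(0, 4) — d² to each: A:13, B:9, C:145, D:65, E:130, F:41 → nearest is B
(10, 12) — d² to each: A:185, B:221, C:1, D:25, E:10, F:45 → nearest is C
(7, 18) — d² to each: A:314, B:338, C:40, D:100, E:25, F:90 → nearest is E
(7, 9) — d² to each: A:89, B:113, C:13, D:1, E:16, F:9 → nearest is D
(14, 10) — d² to each: A:225, B:277, C:29, D:53, E:58, F:101 → nearest is C
(4, 0) — d² to each: A:5, B:17, C:169, D:73, E:178, F:81 → nearest is A
Tally — A:1, B:1, C:2, D:1, E:1. C captures the most (2).

C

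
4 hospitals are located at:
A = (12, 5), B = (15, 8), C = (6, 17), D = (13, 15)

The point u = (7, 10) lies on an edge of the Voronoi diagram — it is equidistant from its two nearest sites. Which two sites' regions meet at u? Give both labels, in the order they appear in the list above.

A and C

Squared distances from u to each site:
|uA|² = (7−12)² + (10−5)² = 25 + 25 = 50
|uB|² = (7−15)² + (10−8)² = 64 + 4 = 68
|uC|² = (7−6)² + (10−17)² = 1 + 49 = 50
|uD|² = (7−13)² + (10−15)² = 36 + 25 = 61
u is equidistant from A and C (both at squared distance 50), and every other site is strictly farther — so u lies on the A–C Voronoi edge.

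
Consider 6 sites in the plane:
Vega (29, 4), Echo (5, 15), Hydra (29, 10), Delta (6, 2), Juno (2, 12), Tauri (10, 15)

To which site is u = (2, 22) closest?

Compare squared distances (the ordering matches that of the actual distances):
d²(u, Vega) = (2−29)² + (22−4)² = 729 + 324 = 1053
d²(u, Echo) = (2−5)² + (22−15)² = 9 + 49 = 58
d²(u, Hydra) = (2−29)² + (22−10)² = 729 + 144 = 873
d²(u, Delta) = (2−6)² + (22−2)² = 16 + 400 = 416
d²(u, Juno) = (2−2)² + (22−12)² = 0 + 100 = 100
d²(u, Tauri) = (2−10)² + (22−15)² = 64 + 49 = 113
Echo is nearest.

Echo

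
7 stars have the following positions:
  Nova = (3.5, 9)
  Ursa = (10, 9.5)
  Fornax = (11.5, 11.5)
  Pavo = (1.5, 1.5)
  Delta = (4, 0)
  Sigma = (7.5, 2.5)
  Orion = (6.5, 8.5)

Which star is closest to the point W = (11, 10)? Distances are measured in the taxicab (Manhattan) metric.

d(W, Nova) = |11−3.5| + |10−9| = 7.5 + 1 = 8.5
d(W, Ursa) = |11−10| + |10−9.5| = 1 + 0.5 = 1.5
d(W, Fornax) = |11−11.5| + |10−11.5| = 0.5 + 1.5 = 2
d(W, Pavo) = |11−1.5| + |10−1.5| = 9.5 + 8.5 = 18
d(W, Delta) = |11−4| + |10−0| = 7 + 10 = 17
d(W, Sigma) = |11−7.5| + |10−2.5| = 3.5 + 7.5 = 11
d(W, Orion) = |11−6.5| + |10−8.5| = 4.5 + 1.5 = 6
Minimum is at Ursa.

Ursa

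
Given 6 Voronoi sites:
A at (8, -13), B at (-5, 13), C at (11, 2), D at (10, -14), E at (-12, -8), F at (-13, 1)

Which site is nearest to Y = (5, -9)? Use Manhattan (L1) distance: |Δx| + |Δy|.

d(Y,A) = |5−8| + |-9−(-13)| = 3 + 4 = 7
d(Y,B) = |5−(-5)| + |-9−13| = 10 + 22 = 32
d(Y,C) = |5−11| + |-9−2| = 6 + 11 = 17
d(Y,D) = |5−10| + |-9−(-14)| = 5 + 5 = 10
d(Y,E) = |5−(-12)| + |-9−(-8)| = 17 + 1 = 18
d(Y,F) = |5−(-13)| + |-9−1| = 18 + 10 = 28
A is nearest.

A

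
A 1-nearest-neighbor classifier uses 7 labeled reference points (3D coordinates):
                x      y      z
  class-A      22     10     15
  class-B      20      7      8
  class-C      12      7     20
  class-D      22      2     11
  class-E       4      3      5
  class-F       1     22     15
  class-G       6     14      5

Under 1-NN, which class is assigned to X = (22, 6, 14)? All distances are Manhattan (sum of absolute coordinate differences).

d(X, class-A) = 0 + 4 + 1 = 5
d(X, class-B) = 2 + 1 + 6 = 9
d(X, class-C) = 10 + 1 + 6 = 17
d(X, class-D) = 0 + 4 + 3 = 7
d(X, class-E) = 18 + 3 + 9 = 30
d(X, class-F) = 21 + 16 + 1 = 38
d(X, class-G) = 16 + 8 + 9 = 33
class-A is nearest.

class-A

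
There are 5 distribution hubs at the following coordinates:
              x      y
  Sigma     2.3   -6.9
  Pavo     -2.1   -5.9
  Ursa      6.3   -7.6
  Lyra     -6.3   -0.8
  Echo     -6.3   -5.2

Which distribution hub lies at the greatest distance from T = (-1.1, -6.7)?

Since √ is increasing, it suffices to compare squared distances:
d²(T, Sigma) = (-1.1−2.3)² + (-6.7−(-6.9))² = 11.56 + 0.04 = 11.6
d²(T, Pavo) = (-1.1−(-2.1))² + (-6.7−(-5.9))² = 1 + 0.64 = 1.64
d²(T, Ursa) = (-1.1−6.3)² + (-6.7−(-7.6))² = 54.76 + 0.81 = 55.57
d²(T, Lyra) = (-1.1−(-6.3))² + (-6.7−(-0.8))² = 27.04 + 34.81 = 61.85
d²(T, Echo) = (-1.1−(-6.3))² + (-6.7−(-5.2))² = 27.04 + 2.25 = 29.29
The largest is to Lyra.

Lyra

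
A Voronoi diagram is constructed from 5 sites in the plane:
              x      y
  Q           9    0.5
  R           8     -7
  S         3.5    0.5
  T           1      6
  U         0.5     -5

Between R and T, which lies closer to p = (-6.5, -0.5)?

T

Compare squared distances:
|pR|² = (-6.5−8)² + (-0.5−(-7))² = 210.25 + 42.25 = 252.5
|pT|² = (-6.5−1)² + (-0.5−6)² = 56.25 + 42.25 = 98.5
252.5 > 98.5, so T is closer.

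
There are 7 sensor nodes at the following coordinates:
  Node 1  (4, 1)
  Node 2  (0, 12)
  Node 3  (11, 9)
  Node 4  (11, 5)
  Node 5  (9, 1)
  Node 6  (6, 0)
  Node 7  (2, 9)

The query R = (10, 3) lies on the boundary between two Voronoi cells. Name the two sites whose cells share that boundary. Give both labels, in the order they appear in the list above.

Node 4 and Node 5

Squared distances from R to each site:
d²(R, Node 1) = (10−4)² + (3−1)² = 36 + 4 = 40
d²(R, Node 2) = (10−0)² + (3−12)² = 100 + 81 = 181
d²(R, Node 3) = (10−11)² + (3−9)² = 1 + 36 = 37
d²(R, Node 4) = (10−11)² + (3−5)² = 1 + 4 = 5
d²(R, Node 5) = (10−9)² + (3−1)² = 1 + 4 = 5
d²(R, Node 6) = (10−6)² + (3−0)² = 16 + 9 = 25
d²(R, Node 7) = (10−2)² + (3−9)² = 64 + 36 = 100
R is equidistant from Node 4 and Node 5 (both at squared distance 5), and every other site is strictly farther — so R lies on the Node 4–Node 5 Voronoi edge.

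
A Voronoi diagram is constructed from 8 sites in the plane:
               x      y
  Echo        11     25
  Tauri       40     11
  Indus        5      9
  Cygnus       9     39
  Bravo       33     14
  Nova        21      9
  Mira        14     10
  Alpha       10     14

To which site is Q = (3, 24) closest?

Echo

Squared Euclidean distances:
d²(Q, Echo) = 64 + 1 = 65
d²(Q, Tauri) = 1369 + 169 = 1538
d²(Q, Indus) = 4 + 225 = 229
d²(Q, Cygnus) = 36 + 225 = 261
d²(Q, Bravo) = 900 + 100 = 1000
d²(Q, Nova) = 324 + 225 = 549
d²(Q, Mira) = 121 + 196 = 317
d²(Q, Alpha) = 49 + 100 = 149
Minimum is at Echo.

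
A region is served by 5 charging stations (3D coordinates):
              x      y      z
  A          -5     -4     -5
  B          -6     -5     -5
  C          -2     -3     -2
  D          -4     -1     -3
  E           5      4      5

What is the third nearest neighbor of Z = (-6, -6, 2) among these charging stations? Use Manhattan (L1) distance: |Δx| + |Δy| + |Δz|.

C

d(Z,A) = |-6−(-5)| + |-6−(-4)| + |2−(-5)| = 1 + 2 + 7 = 10
d(Z,B) = |-6−(-6)| + |-6−(-5)| + |2−(-5)| = 0 + 1 + 7 = 8
d(Z,C) = |-6−(-2)| + |-6−(-3)| + |2−(-2)| = 4 + 3 + 4 = 11
d(Z,D) = |-6−(-4)| + |-6−(-1)| + |2−(-3)| = 2 + 5 + 5 = 12
d(Z,E) = |-6−5| + |-6−4| + |2−5| = 11 + 10 + 3 = 24
Sorted ascending: B, A, C, D, … — the third-nearest is C.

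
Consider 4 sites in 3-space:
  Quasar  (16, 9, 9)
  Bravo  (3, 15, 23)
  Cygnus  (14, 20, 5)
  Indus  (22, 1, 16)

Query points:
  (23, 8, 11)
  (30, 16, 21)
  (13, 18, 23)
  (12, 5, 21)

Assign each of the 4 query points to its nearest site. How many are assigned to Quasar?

(23, 8, 11) — d² to each: Quasar:54, Bravo:593, Cygnus:261, Indus:75 → nearest is Quasar
(30, 16, 21) — d² to each: Quasar:389, Bravo:734, Cygnus:528, Indus:314 → nearest is Indus
(13, 18, 23) — d² to each: Quasar:286, Bravo:109, Cygnus:329, Indus:419 → nearest is Bravo
(12, 5, 21) — d² to each: Quasar:176, Bravo:185, Cygnus:485, Indus:141 → nearest is Indus
1 of the 4 points has Quasar as nearest.

1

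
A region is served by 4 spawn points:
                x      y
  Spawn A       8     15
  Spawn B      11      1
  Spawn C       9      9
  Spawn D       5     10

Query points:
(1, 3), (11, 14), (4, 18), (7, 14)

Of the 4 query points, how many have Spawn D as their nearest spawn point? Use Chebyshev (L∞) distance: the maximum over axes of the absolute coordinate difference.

(1, 3) — d to each: Spawn A:12, Spawn B:10, Spawn C:8, Spawn D:7 → nearest is Spawn D
(11, 14) — d to each: Spawn A:3, Spawn B:13, Spawn C:5, Spawn D:6 → nearest is Spawn A
(4, 18) — d to each: Spawn A:4, Spawn B:17, Spawn C:9, Spawn D:8 → nearest is Spawn A
(7, 14) — d to each: Spawn A:1, Spawn B:13, Spawn C:5, Spawn D:4 → nearest is Spawn A
1 of the 4 points has Spawn D as nearest.

1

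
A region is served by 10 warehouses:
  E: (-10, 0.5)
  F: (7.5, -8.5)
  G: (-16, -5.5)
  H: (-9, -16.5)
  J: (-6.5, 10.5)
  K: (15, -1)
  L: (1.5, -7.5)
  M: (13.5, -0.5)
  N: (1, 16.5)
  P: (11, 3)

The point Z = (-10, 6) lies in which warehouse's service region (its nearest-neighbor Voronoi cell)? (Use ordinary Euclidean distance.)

E

Squared Euclidean distances:
|ZE|² = (-10−(-10))² + (6−0.5)² = 0 + 30.25 = 30.25
|ZF|² = (-10−7.5)² + (6−(-8.5))² = 306.25 + 210.25 = 516.5
|ZG|² = (-10−(-16))² + (6−(-5.5))² = 36 + 132.25 = 168.25
|ZH|² = (-10−(-9))² + (6−(-16.5))² = 1 + 506.25 = 507.25
|ZJ|² = (-10−(-6.5))² + (6−10.5)² = 12.25 + 20.25 = 32.5
|ZK|² = (-10−15)² + (6−(-1))² = 625 + 49 = 674
|ZL|² = (-10−1.5)² + (6−(-7.5))² = 132.25 + 182.25 = 314.5
|ZM|² = (-10−13.5)² + (6−(-0.5))² = 552.25 + 42.25 = 594.5
|ZN|² = (-10−1)² + (6−16.5)² = 121 + 110.25 = 231.25
|ZP|² = (-10−11)² + (6−3)² = 441 + 9 = 450
Minimum is at E.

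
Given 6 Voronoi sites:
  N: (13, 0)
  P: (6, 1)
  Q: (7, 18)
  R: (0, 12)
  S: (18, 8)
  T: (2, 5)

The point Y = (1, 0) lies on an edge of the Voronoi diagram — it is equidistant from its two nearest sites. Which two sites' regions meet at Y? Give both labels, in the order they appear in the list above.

Squared distances from Y to each site:
|YN|² = (1−13)² + (0−0)² = 144 + 0 = 144
|YP|² = (1−6)² + (0−1)² = 25 + 1 = 26
|YQ|² = (1−7)² + (0−18)² = 36 + 324 = 360
|YR|² = (1−0)² + (0−12)² = 1 + 144 = 145
|YS|² = (1−18)² + (0−8)² = 289 + 64 = 353
|YT|² = (1−2)² + (0−5)² = 1 + 25 = 26
Y is equidistant from P and T (both at squared distance 26), and every other site is strictly farther — so Y lies on the P–T Voronoi edge.

P and T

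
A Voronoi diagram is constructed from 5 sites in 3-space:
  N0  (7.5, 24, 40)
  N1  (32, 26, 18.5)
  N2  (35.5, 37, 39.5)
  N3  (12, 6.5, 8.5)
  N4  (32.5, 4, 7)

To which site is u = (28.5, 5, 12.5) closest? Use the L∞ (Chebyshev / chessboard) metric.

d(u,N0) = max(21, 19, 27.5) = 27.5
d(u,N1) = max(3.5, 21, 6) = 21
d(u,N2) = max(7, 32, 27) = 32
d(u,N3) = max(16.5, 1.5, 4) = 16.5
d(u,N4) = max(4, 1, 5.5) = 5.5
The smallest is to N4, so u lies in the Voronoi region of N4.

N4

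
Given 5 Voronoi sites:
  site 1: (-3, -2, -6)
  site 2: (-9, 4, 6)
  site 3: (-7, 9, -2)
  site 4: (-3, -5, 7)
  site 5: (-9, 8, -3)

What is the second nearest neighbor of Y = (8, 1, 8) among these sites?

site 2

Compare squared distances (the ordering matches that of the actual distances):
d²(Y, site 1) = (8−(-3))² + (1−(-2))² + (8−(-6))² = 121 + 9 + 196 = 326
d²(Y, site 2) = (8−(-9))² + (1−4)² + (8−6)² = 289 + 9 + 4 = 302
d²(Y, site 3) = (8−(-7))² + (1−9)² + (8−(-2))² = 225 + 64 + 100 = 389
d²(Y, site 4) = (8−(-3))² + (1−(-5))² + (8−7)² = 121 + 36 + 1 = 158
d²(Y, site 5) = (8−(-9))² + (1−8)² + (8−(-3))² = 289 + 49 + 121 = 459
Sorted ascending: site 4, site 2, site 1, … — the second-nearest is site 2.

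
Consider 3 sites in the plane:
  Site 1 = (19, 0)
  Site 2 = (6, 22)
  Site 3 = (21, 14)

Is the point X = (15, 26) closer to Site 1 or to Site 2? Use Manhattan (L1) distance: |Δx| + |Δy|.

d(X, Site 1) = |15−19| + |26−0| = 4 + 26 = 30
d(X, Site 2) = |15−6| + |26−22| = 9 + 4 = 13
30 > 13, so Site 2 is closer.

Site 2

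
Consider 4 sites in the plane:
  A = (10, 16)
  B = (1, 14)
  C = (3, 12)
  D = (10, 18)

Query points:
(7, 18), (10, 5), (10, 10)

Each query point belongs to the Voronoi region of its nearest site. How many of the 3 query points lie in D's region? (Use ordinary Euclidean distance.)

1

(7, 18) — d² to each: A:13, B:52, C:52, D:9 → nearest is D
(10, 5) — d² to each: A:121, B:162, C:98, D:169 → nearest is C
(10, 10) — d² to each: A:36, B:97, C:53, D:64 → nearest is A
1 of the 3 points has D as nearest.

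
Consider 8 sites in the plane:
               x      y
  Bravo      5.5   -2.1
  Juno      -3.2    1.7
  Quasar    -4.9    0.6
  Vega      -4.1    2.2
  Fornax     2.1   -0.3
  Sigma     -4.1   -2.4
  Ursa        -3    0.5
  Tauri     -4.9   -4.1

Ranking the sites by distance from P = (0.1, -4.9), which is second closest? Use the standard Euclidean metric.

Fornax

Compare squared distances (the ordering matches that of the actual distances):
d²(P, Bravo) = 29.16 + 7.84 = 37
d²(P, Juno) = 10.89 + 43.56 = 54.45
d²(P, Quasar) = 25 + 30.25 = 55.25
d²(P, Vega) = 17.64 + 50.41 = 68.05
d²(P, Fornax) = 4 + 21.16 = 25.16
d²(P, Sigma) = 17.64 + 6.25 = 23.89
d²(P, Ursa) = 9.61 + 29.16 = 38.77
d²(P, Tauri) = 25 + 0.64 = 25.64
Sorted ascending: Sigma, Fornax, Tauri, … — the second-nearest is Fornax.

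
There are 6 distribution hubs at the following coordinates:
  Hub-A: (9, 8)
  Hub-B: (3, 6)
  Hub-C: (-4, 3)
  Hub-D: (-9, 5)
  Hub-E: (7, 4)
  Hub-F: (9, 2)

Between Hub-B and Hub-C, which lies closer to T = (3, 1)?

Compare squared distances:
d²(T, Hub-B) = (3−3)² + (1−6)² = 0 + 25 = 25
d²(T, Hub-C) = (3−(-4))² + (1−3)² = 49 + 4 = 53
25 < 53, so Hub-B is closer.

Hub-B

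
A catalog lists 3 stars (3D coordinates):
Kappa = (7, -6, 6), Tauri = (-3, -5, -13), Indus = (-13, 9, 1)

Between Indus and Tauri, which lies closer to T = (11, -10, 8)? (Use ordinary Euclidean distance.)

Compare squared distances:
d²(T, Indus) = (11−(-13))² + (-10−9)² + (8−1)² = 576 + 361 + 49 = 986
d²(T, Tauri) = (11−(-3))² + (-10−(-5))² + (8−(-13))² = 196 + 25 + 441 = 662
986 > 662, so Tauri is closer.

Tauri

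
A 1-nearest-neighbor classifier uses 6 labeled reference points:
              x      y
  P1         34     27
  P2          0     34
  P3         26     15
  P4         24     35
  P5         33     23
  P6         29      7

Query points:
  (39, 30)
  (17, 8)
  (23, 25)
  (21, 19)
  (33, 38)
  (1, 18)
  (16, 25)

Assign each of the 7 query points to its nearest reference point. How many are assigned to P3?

(39, 30) — d² to each: P1:34, P2:1537, P3:394, P4:250, P5:85, P6:629 → nearest is P1
(17, 8) — d² to each: P1:650, P2:965, P3:130, P4:778, P5:481, P6:145 → nearest is P3
(23, 25) — d² to each: P1:125, P2:610, P3:109, P4:101, P5:104, P6:360 → nearest is P4
(21, 19) — d² to each: P1:233, P2:666, P3:41, P4:265, P5:160, P6:208 → nearest is P3
(33, 38) — d² to each: P1:122, P2:1105, P3:578, P4:90, P5:225, P6:977 → nearest is P4
(1, 18) — d² to each: P1:1170, P2:257, P3:634, P4:818, P5:1049, P6:905 → nearest is P2
(16, 25) — d² to each: P1:328, P2:337, P3:200, P4:164, P5:293, P6:493 → nearest is P4
2 of the 7 points have P3 as nearest.

2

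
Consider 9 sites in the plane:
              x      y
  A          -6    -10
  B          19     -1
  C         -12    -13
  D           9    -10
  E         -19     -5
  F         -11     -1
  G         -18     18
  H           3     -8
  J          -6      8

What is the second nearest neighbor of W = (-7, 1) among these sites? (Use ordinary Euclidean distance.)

J

Squared Euclidean distances:
|WA|² = (-7−(-6))² + (1−(-10))² = 1 + 121 = 122
|WB|² = (-7−19)² + (1−(-1))² = 676 + 4 = 680
|WC|² = (-7−(-12))² + (1−(-13))² = 25 + 196 = 221
|WD|² = (-7−9)² + (1−(-10))² = 256 + 121 = 377
|WE|² = (-7−(-19))² + (1−(-5))² = 144 + 36 = 180
|WF|² = (-7−(-11))² + (1−(-1))² = 16 + 4 = 20
|WG|² = (-7−(-18))² + (1−18)² = 121 + 289 = 410
|WH|² = (-7−3)² + (1−(-8))² = 100 + 81 = 181
|WJ|² = (-7−(-6))² + (1−8)² = 1 + 49 = 50
Sorted ascending: F, J, A, … — the second-nearest is J.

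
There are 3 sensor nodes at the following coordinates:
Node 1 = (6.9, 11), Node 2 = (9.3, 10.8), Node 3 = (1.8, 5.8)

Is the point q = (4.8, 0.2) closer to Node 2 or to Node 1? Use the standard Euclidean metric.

Compare squared distances:
d²(q, Node 2) = (4.8−9.3)² + (0.2−10.8)² = 20.25 + 112.36 = 132.61
d²(q, Node 1) = (4.8−6.9)² + (0.2−11)² = 4.41 + 116.64 = 121.05
132.61 > 121.05, so Node 1 is closer.

Node 1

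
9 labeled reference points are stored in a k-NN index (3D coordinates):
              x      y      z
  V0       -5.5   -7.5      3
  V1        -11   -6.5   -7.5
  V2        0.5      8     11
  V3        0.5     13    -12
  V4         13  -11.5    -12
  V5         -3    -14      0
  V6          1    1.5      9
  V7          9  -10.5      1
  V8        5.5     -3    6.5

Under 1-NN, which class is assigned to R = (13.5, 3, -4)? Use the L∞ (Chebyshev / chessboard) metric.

V8

d(R,V0) = max(19, 10.5, 7) = 19
d(R,V1) = max(24.5, 9.5, 3.5) = 24.5
d(R,V2) = max(13, 5, 15) = 15
d(R,V3) = max(13, 10, 8) = 13
d(R,V4) = max(0.5, 14.5, 8) = 14.5
d(R,V5) = max(16.5, 17, 4) = 17
d(R,V6) = max(12.5, 1.5, 13) = 13
d(R,V7) = max(4.5, 13.5, 5) = 13.5
d(R,V8) = max(8, 6, 10.5) = 10.5
Minimum is at V8.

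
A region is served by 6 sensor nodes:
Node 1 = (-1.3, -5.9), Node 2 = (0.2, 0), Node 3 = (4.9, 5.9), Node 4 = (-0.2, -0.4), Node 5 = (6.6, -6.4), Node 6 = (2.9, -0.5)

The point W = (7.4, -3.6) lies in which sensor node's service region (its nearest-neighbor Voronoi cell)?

Node 5

Compare squared distances (the ordering matches that of the actual distances):
d²(W, Node 1) = 75.69 + 5.29 = 80.98
d²(W, Node 2) = 51.84 + 12.96 = 64.8
d²(W, Node 3) = 6.25 + 90.25 = 96.5
d²(W, Node 4) = 57.76 + 10.24 = 68
d²(W, Node 5) = 0.64 + 7.84 = 8.48
d²(W, Node 6) = 20.25 + 9.61 = 29.86
The smallest is to Node 5, so W lies in the Voronoi region of Node 5.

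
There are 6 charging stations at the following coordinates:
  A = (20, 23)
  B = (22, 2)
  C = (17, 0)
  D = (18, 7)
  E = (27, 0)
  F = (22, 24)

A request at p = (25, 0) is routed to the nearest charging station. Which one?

E

Squared Euclidean distances:
|pA|² = (25−20)² + (0−23)² = 25 + 529 = 554
|pB|² = (25−22)² + (0−2)² = 9 + 4 = 13
|pC|² = (25−17)² + (0−0)² = 64 + 0 = 64
|pD|² = (25−18)² + (0−7)² = 49 + 49 = 98
|pE|² = (25−27)² + (0−0)² = 4 + 0 = 4
|pF|² = (25−22)² + (0−24)² = 9 + 576 = 585
Minimum is at E.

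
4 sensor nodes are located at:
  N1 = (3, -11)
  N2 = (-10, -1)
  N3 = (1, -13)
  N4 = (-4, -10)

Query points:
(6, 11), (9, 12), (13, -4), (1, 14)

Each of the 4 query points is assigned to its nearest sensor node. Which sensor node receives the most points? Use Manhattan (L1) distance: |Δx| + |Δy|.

(6, 11) — d to each: N1:25, N2:28, N3:29, N4:31 → nearest is N1
(9, 12) — d to each: N1:29, N2:32, N3:33, N4:35 → nearest is N1
(13, -4) — d to each: N1:17, N2:26, N3:21, N4:23 → nearest is N1
(1, 14) — d to each: N1:27, N2:26, N3:27, N4:29 → nearest is N2
Tally — N1:3, N2:1. N1 captures the most (3).

N1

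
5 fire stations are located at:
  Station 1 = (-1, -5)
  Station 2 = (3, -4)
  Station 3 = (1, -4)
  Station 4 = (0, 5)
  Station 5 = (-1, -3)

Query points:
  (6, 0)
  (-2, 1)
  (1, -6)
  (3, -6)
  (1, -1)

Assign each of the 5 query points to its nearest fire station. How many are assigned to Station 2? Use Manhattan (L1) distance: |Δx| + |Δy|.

2

(6, 0) — d to each: Station 1:12, Station 2:7, Station 3:9, Station 4:11, Station 5:10 → nearest is Station 2
(-2, 1) — d to each: Station 1:7, Station 2:10, Station 3:8, Station 4:6, Station 5:5 → nearest is Station 5
(1, -6) — d to each: Station 1:3, Station 2:4, Station 3:2, Station 4:12, Station 5:5 → nearest is Station 3
(3, -6) — d to each: Station 1:5, Station 2:2, Station 3:4, Station 4:14, Station 5:7 → nearest is Station 2
(1, -1) — d to each: Station 1:6, Station 2:5, Station 3:3, Station 4:7, Station 5:4 → nearest is Station 3
2 of the 5 points have Station 2 as nearest.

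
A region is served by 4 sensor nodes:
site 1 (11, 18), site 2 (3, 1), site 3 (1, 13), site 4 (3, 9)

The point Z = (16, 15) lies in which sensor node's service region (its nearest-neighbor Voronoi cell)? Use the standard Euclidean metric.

site 1

Squared Euclidean distances:
d²(Z, site 1) = 25 + 9 = 34
d²(Z, site 2) = 169 + 196 = 365
d²(Z, site 3) = 225 + 4 = 229
d²(Z, site 4) = 169 + 36 = 205
Minimum is at site 1.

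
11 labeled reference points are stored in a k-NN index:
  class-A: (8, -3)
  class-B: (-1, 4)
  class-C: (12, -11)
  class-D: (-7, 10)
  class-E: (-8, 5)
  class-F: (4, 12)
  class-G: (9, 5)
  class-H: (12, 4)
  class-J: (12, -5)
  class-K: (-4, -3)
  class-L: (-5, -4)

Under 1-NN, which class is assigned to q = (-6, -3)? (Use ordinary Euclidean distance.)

Since √ is increasing, it suffices to compare squared distances:
d²(q, class-A) = 196 + 0 = 196
d²(q, class-B) = 25 + 49 = 74
d²(q, class-C) = 324 + 64 = 388
d²(q, class-D) = 1 + 169 = 170
d²(q, class-E) = 4 + 64 = 68
d²(q, class-F) = 100 + 225 = 325
d²(q, class-G) = 225 + 64 = 289
d²(q, class-H) = 324 + 49 = 373
d²(q, class-J) = 324 + 4 = 328
d²(q, class-K) = 4 + 0 = 4
d²(q, class-L) = 1 + 1 = 2
The smallest is to class-L, so q lies in the Voronoi region of class-L.

class-L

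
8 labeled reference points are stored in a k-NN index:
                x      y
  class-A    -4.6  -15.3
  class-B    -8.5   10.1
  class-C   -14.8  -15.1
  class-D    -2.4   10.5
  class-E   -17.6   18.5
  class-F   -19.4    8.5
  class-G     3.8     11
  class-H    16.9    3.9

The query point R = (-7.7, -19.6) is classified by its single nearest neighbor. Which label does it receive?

Compare squared distances (the ordering matches that of the actual distances):
d²(R, class-A) = (-7.7−(-4.6))² + (-19.6−(-15.3))² = 9.61 + 18.49 = 28.1
d²(R, class-B) = (-7.7−(-8.5))² + (-19.6−10.1)² = 0.64 + 882.09 = 882.73
d²(R, class-C) = (-7.7−(-14.8))² + (-19.6−(-15.1))² = 50.41 + 20.25 = 70.66
d²(R, class-D) = (-7.7−(-2.4))² + (-19.6−10.5)² = 28.09 + 906.01 = 934.1
d²(R, class-E) = (-7.7−(-17.6))² + (-19.6−18.5)² = 98.01 + 1451.61 = 1549.62
d²(R, class-F) = (-7.7−(-19.4))² + (-19.6−8.5)² = 136.89 + 789.61 = 926.5
d²(R, class-G) = (-7.7−3.8)² + (-19.6−11)² = 132.25 + 936.36 = 1068.61
d²(R, class-H) = (-7.7−16.9)² + (-19.6−3.9)² = 605.16 + 552.25 = 1157.41
class-A is nearest.

class-A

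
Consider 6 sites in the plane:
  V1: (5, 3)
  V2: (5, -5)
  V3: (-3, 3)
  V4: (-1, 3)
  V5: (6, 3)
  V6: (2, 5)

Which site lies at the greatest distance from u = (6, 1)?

V3

Compare squared distances (the ordering matches that of the actual distances):
|uV1|² = 1 + 4 = 5
|uV2|² = 1 + 36 = 37
|uV3|² = 81 + 4 = 85
|uV4|² = 49 + 4 = 53
|uV5|² = 0 + 4 = 4
|uV6|² = 16 + 16 = 32
The largest is to V3.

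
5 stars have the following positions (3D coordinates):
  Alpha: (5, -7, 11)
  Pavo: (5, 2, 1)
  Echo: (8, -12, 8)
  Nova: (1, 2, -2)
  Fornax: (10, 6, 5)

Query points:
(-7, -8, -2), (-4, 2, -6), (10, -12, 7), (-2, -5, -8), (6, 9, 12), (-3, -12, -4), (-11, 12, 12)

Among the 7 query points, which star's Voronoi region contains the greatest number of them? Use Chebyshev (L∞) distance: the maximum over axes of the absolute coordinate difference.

Nova

(-7, -8, -2) — d to each: Alpha:13, Pavo:12, Echo:15, Nova:10, Fornax:17 → nearest is Nova
(-4, 2, -6) — d to each: Alpha:17, Pavo:9, Echo:14, Nova:5, Fornax:14 → nearest is Nova
(10, -12, 7) — d to each: Alpha:5, Pavo:14, Echo:2, Nova:14, Fornax:18 → nearest is Echo
(-2, -5, -8) — d to each: Alpha:19, Pavo:9, Echo:16, Nova:7, Fornax:13 → nearest is Nova
(6, 9, 12) — d to each: Alpha:16, Pavo:11, Echo:21, Nova:14, Fornax:7 → nearest is Fornax
(-3, -12, -4) — d to each: Alpha:15, Pavo:14, Echo:12, Nova:14, Fornax:18 → nearest is Echo
(-11, 12, 12) — d to each: Alpha:19, Pavo:16, Echo:24, Nova:14, Fornax:21 → nearest is Nova
Tally — Echo:2, Nova:4, Fornax:1. Nova captures the most (4).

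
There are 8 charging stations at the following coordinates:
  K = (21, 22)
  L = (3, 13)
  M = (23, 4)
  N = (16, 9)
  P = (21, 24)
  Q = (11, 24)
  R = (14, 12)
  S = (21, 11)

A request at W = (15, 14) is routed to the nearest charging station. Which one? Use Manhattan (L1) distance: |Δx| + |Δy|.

d(W,K) = |15−21| + |14−22| = 6 + 8 = 14
d(W,L) = |15−3| + |14−13| = 12 + 1 = 13
d(W,M) = |15−23| + |14−4| = 8 + 10 = 18
d(W,N) = |15−16| + |14−9| = 1 + 5 = 6
d(W,P) = |15−21| + |14−24| = 6 + 10 = 16
d(W,Q) = |15−11| + |14−24| = 4 + 10 = 14
d(W,R) = |15−14| + |14−12| = 1 + 2 = 3
d(W,S) = |15−21| + |14−11| = 6 + 3 = 9
Minimum is at R.

R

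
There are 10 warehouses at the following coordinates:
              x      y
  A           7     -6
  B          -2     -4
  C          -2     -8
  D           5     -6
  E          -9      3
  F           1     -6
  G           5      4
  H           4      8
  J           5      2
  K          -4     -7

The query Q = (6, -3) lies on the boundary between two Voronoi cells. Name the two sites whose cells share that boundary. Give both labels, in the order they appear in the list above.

A and D

Squared distances from Q to each site:
|QA|² = (6−7)² + (-3−(-6))² = 1 + 9 = 10
|QB|² = (6−(-2))² + (-3−(-4))² = 64 + 1 = 65
|QC|² = (6−(-2))² + (-3−(-8))² = 64 + 25 = 89
|QD|² = (6−5)² + (-3−(-6))² = 1 + 9 = 10
|QE|² = (6−(-9))² + (-3−3)² = 225 + 36 = 261
|QF|² = (6−1)² + (-3−(-6))² = 25 + 9 = 34
|QG|² = (6−5)² + (-3−4)² = 1 + 49 = 50
|QH|² = (6−4)² + (-3−8)² = 4 + 121 = 125
|QJ|² = (6−5)² + (-3−2)² = 1 + 25 = 26
|QK|² = (6−(-4))² + (-3−(-7))² = 100 + 16 = 116
Q is equidistant from A and D (both at squared distance 10), and every other site is strictly farther — so Q lies on the A–D Voronoi edge.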